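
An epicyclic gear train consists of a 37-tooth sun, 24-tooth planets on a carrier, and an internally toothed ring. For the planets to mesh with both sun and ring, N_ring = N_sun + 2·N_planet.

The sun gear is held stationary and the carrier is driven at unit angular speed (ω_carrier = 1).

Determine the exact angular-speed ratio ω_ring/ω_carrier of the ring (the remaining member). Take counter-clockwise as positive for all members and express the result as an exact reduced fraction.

N_ring = 37 + 2·24 = 85
37(ω_s−ω_c) = −85(ω_r−ω_c),  ω_s=0, ω_c=1
ω_r = 1 − (37/85)(0−1) = 122/85
ω_r/ω_c = 122/85

122/85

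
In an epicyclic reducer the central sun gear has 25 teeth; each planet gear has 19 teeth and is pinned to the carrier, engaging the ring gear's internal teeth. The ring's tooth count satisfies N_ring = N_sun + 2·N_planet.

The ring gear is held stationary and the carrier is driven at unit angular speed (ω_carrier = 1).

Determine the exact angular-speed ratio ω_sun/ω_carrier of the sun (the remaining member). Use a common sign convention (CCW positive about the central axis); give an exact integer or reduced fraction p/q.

88/25

N_ring = 25 + 2·19 = 63
25(ω_s−ω_c) = −63(ω_r−ω_c),  ω_r=0, ω_c=1
ω_s = 1 − (63/25)(0−1) = 88/25
ω_s/ω_c = 88/25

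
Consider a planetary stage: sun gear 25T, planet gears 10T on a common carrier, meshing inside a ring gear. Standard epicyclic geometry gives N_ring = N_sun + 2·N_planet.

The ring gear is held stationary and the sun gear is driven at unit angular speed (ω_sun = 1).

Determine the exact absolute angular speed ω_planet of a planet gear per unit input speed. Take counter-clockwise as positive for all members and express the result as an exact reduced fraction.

N_ring = 25 + 2·10 = 45
25(ω_s−ω_c) = −45(ω_r−ω_c),  ω_r=0, ω_s=1
25(1−ω_c) = −45(0−ω_c)  ⇒  70ω_c = 25  ⇒  ω_c = 5/14
sun–planet: 25·(1−5/14) = −10·(ω_p−ω_c)  ⇒  ω_p−ω_c = −(25/10)·(9/14) = -45/28
ω_p = 5/14 − 45/28 = -5/4

-5/4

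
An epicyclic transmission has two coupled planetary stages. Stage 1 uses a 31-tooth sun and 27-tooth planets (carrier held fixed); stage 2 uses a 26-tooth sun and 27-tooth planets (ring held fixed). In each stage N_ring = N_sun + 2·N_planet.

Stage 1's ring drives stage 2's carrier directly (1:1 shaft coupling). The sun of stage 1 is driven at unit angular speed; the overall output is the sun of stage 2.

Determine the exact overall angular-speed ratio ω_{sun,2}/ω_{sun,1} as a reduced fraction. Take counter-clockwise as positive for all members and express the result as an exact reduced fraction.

-1643/1105

Stage 1: N_ring = 31 + 2·27 = 85
Stage 1: 31(ω_s−ω_c) = −85(ω_r−ω_c),  ω_c=0, ω_s=1
Stage 1: ω_r = 0 − (31/85)(1−0) = -31/85
  ⇒ ω_r¹/ω_s¹ = -31/85
Stage 2: N_ring = 26 + 2·27 = 80
Stage 2: 26(ω_s−ω_c) = −80(ω_r−ω_c),  ω_r=0, ω_c=1
Stage 2: ω_s = 1 − (80/26)(0−1) = 53/13
  ⇒ ω_s²/ω_c² = 53/13
Coupling ω_c² = ω_r¹ ⇒ overall = -31/85 × 53/13 = -1643/1105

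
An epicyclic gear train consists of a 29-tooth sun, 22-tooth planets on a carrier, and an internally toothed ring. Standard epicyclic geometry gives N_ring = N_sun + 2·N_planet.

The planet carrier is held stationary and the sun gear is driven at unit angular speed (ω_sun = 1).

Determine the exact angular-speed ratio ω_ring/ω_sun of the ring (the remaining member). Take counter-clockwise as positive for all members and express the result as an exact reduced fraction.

N_ring = 29 + 2·22 = 73
29(ω_s−ω_c) = −73(ω_r−ω_c),  ω_c=0, ω_s=1
ω_r = 0 − (29/73)(1−0) = -29/73
ω_r/ω_s = -29/73

-29/73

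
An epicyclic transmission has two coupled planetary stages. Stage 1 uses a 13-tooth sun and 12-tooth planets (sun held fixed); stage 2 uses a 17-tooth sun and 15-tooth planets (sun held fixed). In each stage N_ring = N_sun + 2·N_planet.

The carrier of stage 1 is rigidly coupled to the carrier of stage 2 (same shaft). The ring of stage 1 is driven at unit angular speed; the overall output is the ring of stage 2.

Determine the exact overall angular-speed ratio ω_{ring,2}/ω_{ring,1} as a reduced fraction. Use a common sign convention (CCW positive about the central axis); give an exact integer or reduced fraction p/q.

1184/1175

Stage 1: N_ring = 13 + 2·12 = 37
Stage 1: 13(ω_s−ω_c) = −37(ω_r−ω_c),  ω_s=0, ω_r=1
Stage 1: 13(0−ω_c) = −37(1−ω_c)  ⇒  50ω_c = 37  ⇒  ω_c = 37/50
  ⇒ ω_c¹/ω_r¹ = 37/50
Stage 2: N_ring = 17 + 2·15 = 47
Stage 2: 17(ω_s−ω_c) = −47(ω_r−ω_c),  ω_s=0, ω_c=1
Stage 2: ω_r = 1 − (17/47)(0−1) = 64/47
  ⇒ ω_r²/ω_c² = 64/47
Coupling ω_c² = ω_c¹ ⇒ overall = 37/50 × 64/47 = 1184/1175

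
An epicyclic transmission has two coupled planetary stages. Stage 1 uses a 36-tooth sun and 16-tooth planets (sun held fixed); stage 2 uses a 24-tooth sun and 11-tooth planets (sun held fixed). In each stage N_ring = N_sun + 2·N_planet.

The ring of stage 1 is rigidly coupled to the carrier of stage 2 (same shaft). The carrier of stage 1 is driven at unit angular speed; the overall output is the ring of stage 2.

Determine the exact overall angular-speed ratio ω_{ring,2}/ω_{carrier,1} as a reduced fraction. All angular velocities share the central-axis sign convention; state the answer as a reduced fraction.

Stage 1: N_ring = 36 + 2·16 = 68
Stage 1: 36(ω_s−ω_c) = −68(ω_r−ω_c),  ω_s=0, ω_c=1
Stage 1: ω_r = 1 − (36/68)(0−1) = 26/17
  ⇒ ω_r¹/ω_c¹ = 26/17
Stage 2: N_ring = 24 + 2·11 = 46
Stage 2: 24(ω_s−ω_c) = −46(ω_r−ω_c),  ω_s=0, ω_c=1
Stage 2: ω_r = 1 − (24/46)(0−1) = 35/23
  ⇒ ω_r²/ω_c² = 35/23
Coupling ω_c² = ω_r¹ ⇒ overall = 26/17 × 35/23 = 910/391

910/391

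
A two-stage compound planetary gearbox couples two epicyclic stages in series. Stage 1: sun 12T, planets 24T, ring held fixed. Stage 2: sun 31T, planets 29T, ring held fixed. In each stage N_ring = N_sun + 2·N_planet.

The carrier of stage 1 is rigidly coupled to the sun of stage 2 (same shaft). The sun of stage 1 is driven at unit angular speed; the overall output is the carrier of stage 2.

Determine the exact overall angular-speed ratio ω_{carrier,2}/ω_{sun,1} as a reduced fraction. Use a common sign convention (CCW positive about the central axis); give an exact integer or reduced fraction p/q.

Stage 1: N_ring = 12 + 2·24 = 60
Stage 1: 12(ω_s−ω_c) = −60(ω_r−ω_c),  ω_r=0, ω_s=1
Stage 1: 12(1−ω_c) = −60(0−ω_c)  ⇒  72ω_c = 12  ⇒  ω_c = 1/6
  ⇒ ω_c¹/ω_s¹ = 1/6
Stage 2: N_ring = 31 + 2·29 = 89
Stage 2: 31(ω_s−ω_c) = −89(ω_r−ω_c),  ω_r=0, ω_s=1
Stage 2: 31(1−ω_c) = −89(0−ω_c)  ⇒  120ω_c = 31  ⇒  ω_c = 31/120
  ⇒ ω_c²/ω_s² = 31/120
Coupling ω_s² = ω_c¹ ⇒ overall = 1/6 × 31/120 = 31/720

31/720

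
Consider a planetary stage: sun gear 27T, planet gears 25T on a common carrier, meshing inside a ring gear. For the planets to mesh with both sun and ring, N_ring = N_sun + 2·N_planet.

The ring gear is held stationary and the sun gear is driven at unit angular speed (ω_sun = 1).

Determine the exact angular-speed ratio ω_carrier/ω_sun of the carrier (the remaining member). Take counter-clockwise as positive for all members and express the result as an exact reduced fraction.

27/104

N_ring = 27 + 2·25 = 77
27(ω_s−ω_c) = −77(ω_r−ω_c),  ω_r=0, ω_s=1
27(1−ω_c) = −77(0−ω_c)  ⇒  104ω_c = 27  ⇒  ω_c = 27/104
ω_c/ω_s = 27/104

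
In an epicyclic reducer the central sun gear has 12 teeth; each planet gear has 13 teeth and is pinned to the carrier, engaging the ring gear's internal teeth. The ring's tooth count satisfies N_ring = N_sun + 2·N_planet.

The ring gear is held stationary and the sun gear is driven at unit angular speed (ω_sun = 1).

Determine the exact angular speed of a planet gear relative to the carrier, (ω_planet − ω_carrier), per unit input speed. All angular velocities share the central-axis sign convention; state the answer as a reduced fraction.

N_ring = 12 + 2·13 = 38
12(ω_s−ω_c) = −38(ω_r−ω_c),  ω_r=0, ω_s=1
12(1−ω_c) = −38(0−ω_c)  ⇒  50ω_c = 12  ⇒  ω_c = 6/25
sun–planet: 12·(1−6/25) = −13·(ω_p−ω_c)  ⇒  ω_p−ω_c = −(12/13)·(19/25) = -228/325

-228/325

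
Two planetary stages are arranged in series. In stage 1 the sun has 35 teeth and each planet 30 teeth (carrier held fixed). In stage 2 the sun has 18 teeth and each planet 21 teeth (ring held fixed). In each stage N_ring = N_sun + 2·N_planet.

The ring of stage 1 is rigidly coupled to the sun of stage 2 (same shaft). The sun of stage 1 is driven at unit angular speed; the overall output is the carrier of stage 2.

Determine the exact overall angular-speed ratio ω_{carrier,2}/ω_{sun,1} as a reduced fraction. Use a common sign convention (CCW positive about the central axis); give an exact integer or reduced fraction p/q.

-21/247

Stage 1: N_ring = 35 + 2·30 = 95
Stage 1: 35(ω_s−ω_c) = −95(ω_r−ω_c),  ω_c=0, ω_s=1
Stage 1: ω_r = 0 − (35/95)(1−0) = -7/19
  ⇒ ω_r¹/ω_s¹ = -7/19
Stage 2: N_ring = 18 + 2·21 = 60
Stage 2: 18(ω_s−ω_c) = −60(ω_r−ω_c),  ω_r=0, ω_s=1
Stage 2: 18(1−ω_c) = −60(0−ω_c)  ⇒  78ω_c = 18  ⇒  ω_c = 3/13
  ⇒ ω_c²/ω_s² = 3/13
Coupling ω_s² = ω_r¹ ⇒ overall = -7/19 × 3/13 = -21/247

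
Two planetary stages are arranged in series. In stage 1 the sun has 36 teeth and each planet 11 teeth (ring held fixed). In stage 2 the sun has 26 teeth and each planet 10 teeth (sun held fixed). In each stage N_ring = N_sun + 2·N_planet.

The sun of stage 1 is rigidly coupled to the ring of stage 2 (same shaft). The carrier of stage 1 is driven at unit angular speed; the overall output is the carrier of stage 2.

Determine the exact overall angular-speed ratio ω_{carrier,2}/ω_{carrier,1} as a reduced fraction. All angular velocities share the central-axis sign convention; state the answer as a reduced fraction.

Stage 1: N_ring = 36 + 2·11 = 58
Stage 1: 36(ω_s−ω_c) = −58(ω_r−ω_c),  ω_r=0, ω_c=1
Stage 1: ω_s = 1 − (58/36)(0−1) = 47/18
  ⇒ ω_s¹/ω_c¹ = 47/18
Stage 2: N_ring = 26 + 2·10 = 46
Stage 2: 26(ω_s−ω_c) = −46(ω_r−ω_c),  ω_s=0, ω_r=1
Stage 2: 26(0−ω_c) = −46(1−ω_c)  ⇒  72ω_c = 46  ⇒  ω_c = 23/36
  ⇒ ω_c²/ω_r² = 23/36
Coupling ω_r² = ω_s¹ ⇒ overall = 47/18 × 23/36 = 1081/648

1081/648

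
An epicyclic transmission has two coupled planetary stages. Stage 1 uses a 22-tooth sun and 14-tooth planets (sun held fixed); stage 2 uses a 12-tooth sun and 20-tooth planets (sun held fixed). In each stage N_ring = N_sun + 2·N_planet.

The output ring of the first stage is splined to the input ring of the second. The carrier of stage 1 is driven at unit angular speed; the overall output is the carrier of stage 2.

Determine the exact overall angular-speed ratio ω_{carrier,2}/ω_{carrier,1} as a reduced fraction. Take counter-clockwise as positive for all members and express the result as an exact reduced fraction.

Stage 1: N_ring = 22 + 2·14 = 50
Stage 1: 22(ω_s−ω_c) = −50(ω_r−ω_c),  ω_s=0, ω_c=1
Stage 1: ω_r = 1 − (22/50)(0−1) = 36/25
  ⇒ ω_r¹/ω_c¹ = 36/25
Stage 2: N_ring = 12 + 2·20 = 52
Stage 2: 12(ω_s−ω_c) = −52(ω_r−ω_c),  ω_s=0, ω_r=1
Stage 2: 12(0−ω_c) = −52(1−ω_c)  ⇒  64ω_c = 52  ⇒  ω_c = 13/16
  ⇒ ω_c²/ω_r² = 13/16
Coupling ω_r² = ω_r¹ ⇒ overall = 36/25 × 13/16 = 117/100

117/100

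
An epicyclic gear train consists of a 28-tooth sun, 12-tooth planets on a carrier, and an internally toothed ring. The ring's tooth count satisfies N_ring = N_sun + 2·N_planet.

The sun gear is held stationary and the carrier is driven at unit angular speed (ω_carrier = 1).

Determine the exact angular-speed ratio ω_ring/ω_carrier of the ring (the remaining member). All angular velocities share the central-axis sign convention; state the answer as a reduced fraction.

N_ring = 28 + 2·12 = 52
28(ω_s−ω_c) = −52(ω_r−ω_c),  ω_s=0, ω_c=1
ω_r = 1 − (28/52)(0−1) = 20/13
ω_r/ω_c = 20/13

20/13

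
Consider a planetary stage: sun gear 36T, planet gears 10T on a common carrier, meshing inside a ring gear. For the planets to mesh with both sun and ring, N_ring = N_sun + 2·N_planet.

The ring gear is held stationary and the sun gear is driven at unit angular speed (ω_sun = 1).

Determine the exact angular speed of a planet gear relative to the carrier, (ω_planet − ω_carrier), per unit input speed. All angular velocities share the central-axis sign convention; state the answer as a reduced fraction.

-252/115

N_ring = 36 + 2·10 = 56
36(ω_s−ω_c) = −56(ω_r−ω_c),  ω_r=0, ω_s=1
36(1−ω_c) = −56(0−ω_c)  ⇒  92ω_c = 36  ⇒  ω_c = 9/23
sun–planet: 36·(1−9/23) = −10·(ω_p−ω_c)  ⇒  ω_p−ω_c = −(36/10)·(14/23) = -252/115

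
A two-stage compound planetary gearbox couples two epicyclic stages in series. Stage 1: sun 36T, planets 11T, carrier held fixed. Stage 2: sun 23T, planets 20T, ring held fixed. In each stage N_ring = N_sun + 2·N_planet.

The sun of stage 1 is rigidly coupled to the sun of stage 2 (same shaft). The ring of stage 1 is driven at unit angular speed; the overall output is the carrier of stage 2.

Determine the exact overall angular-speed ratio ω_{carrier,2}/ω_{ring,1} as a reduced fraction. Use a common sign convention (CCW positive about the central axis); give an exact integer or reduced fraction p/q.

Stage 1: N_ring = 36 + 2·11 = 58
Stage 1: 36(ω_s−ω_c) = −58(ω_r−ω_c),  ω_c=0, ω_r=1
Stage 1: ω_s = 0 − (58/36)(1−0) = -29/18
  ⇒ ω_s¹/ω_r¹ = -29/18
Stage 2: N_ring = 23 + 2·20 = 63
Stage 2: 23(ω_s−ω_c) = −63(ω_r−ω_c),  ω_r=0, ω_s=1
Stage 2: 23(1−ω_c) = −63(0−ω_c)  ⇒  86ω_c = 23  ⇒  ω_c = 23/86
  ⇒ ω_c²/ω_s² = 23/86
Coupling ω_s² = ω_s¹ ⇒ overall = -29/18 × 23/86 = -667/1548

-667/1548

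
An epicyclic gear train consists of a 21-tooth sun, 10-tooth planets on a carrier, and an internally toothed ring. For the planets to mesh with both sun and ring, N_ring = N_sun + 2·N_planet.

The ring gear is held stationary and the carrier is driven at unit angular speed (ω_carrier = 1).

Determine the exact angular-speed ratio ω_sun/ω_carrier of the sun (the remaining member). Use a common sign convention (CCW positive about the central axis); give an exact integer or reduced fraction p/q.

62/21

N_ring = 21 + 2·10 = 41
21(ω_s−ω_c) = −41(ω_r−ω_c),  ω_r=0, ω_c=1
ω_s = 1 − (41/21)(0−1) = 62/21
ω_s/ω_c = 62/21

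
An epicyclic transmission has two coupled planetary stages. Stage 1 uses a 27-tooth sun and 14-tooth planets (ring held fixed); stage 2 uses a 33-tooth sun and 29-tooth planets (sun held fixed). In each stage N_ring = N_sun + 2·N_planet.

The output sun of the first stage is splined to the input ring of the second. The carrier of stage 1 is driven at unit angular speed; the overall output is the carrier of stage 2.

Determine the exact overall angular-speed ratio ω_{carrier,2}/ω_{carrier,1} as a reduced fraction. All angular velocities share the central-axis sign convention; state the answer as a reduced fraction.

3731/1674

Stage 1: N_ring = 27 + 2·14 = 55
Stage 1: 27(ω_s−ω_c) = −55(ω_r−ω_c),  ω_r=0, ω_c=1
Stage 1: ω_s = 1 − (55/27)(0−1) = 82/27
  ⇒ ω_s¹/ω_c¹ = 82/27
Stage 2: N_ring = 33 + 2·29 = 91
Stage 2: 33(ω_s−ω_c) = −91(ω_r−ω_c),  ω_s=0, ω_r=1
Stage 2: 33(0−ω_c) = −91(1−ω_c)  ⇒  124ω_c = 91  ⇒  ω_c = 91/124
  ⇒ ω_c²/ω_r² = 91/124
Coupling ω_r² = ω_s¹ ⇒ overall = 82/27 × 91/124 = 3731/1674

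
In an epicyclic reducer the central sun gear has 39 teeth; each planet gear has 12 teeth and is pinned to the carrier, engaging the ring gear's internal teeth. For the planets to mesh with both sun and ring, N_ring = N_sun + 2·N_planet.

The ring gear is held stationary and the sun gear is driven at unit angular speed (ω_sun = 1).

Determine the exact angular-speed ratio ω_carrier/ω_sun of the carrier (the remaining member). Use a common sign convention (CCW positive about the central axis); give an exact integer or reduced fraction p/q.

13/34

N_ring = 39 + 2·12 = 63
39(ω_s−ω_c) = −63(ω_r−ω_c),  ω_r=0, ω_s=1
39(1−ω_c) = −63(0−ω_c)  ⇒  102ω_c = 39  ⇒  ω_c = 13/34
ω_c/ω_s = 13/34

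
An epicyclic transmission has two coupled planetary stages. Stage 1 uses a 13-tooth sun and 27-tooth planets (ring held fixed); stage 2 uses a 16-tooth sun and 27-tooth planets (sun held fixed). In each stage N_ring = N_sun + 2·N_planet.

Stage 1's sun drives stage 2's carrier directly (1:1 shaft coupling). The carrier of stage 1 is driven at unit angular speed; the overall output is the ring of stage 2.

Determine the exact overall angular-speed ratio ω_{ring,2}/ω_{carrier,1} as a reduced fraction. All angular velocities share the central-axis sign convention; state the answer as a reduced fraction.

688/91

Stage 1: N_ring = 13 + 2·27 = 67
Stage 1: 13(ω_s−ω_c) = −67(ω_r−ω_c),  ω_r=0, ω_c=1
Stage 1: ω_s = 1 − (67/13)(0−1) = 80/13
  ⇒ ω_s¹/ω_c¹ = 80/13
Stage 2: N_ring = 16 + 2·27 = 70
Stage 2: 16(ω_s−ω_c) = −70(ω_r−ω_c),  ω_s=0, ω_c=1
Stage 2: ω_r = 1 − (16/70)(0−1) = 43/35
  ⇒ ω_r²/ω_c² = 43/35
Coupling ω_c² = ω_s¹ ⇒ overall = 80/13 × 43/35 = 688/91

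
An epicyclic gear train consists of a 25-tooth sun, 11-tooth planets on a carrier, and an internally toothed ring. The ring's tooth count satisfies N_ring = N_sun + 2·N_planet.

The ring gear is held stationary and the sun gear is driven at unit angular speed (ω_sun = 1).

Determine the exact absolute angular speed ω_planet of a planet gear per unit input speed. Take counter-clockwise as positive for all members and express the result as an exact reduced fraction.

N_ring = 25 + 2·11 = 47
25(ω_s−ω_c) = −47(ω_r−ω_c),  ω_r=0, ω_s=1
25(1−ω_c) = −47(0−ω_c)  ⇒  72ω_c = 25  ⇒  ω_c = 25/72
sun–planet: 25·(1−25/72) = −11·(ω_p−ω_c)  ⇒  ω_p−ω_c = −(25/11)·(47/72) = -1175/792
ω_p = 25/72 − 1175/792 = -25/22

-25/22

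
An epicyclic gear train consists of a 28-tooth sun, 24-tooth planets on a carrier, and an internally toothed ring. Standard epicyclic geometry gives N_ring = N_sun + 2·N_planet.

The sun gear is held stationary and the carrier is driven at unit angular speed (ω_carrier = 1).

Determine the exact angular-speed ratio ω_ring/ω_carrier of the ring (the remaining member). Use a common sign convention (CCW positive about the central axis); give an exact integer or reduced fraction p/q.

N_ring = 28 + 2·24 = 76
28(ω_s−ω_c) = −76(ω_r−ω_c),  ω_s=0, ω_c=1
ω_r = 1 − (28/76)(0−1) = 26/19
ω_r/ω_c = 26/19

26/19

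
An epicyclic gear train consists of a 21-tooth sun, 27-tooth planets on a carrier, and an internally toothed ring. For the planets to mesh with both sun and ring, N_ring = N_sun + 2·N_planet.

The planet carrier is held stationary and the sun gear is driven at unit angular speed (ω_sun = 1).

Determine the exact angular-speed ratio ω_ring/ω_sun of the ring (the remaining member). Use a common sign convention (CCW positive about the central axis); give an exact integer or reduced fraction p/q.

-7/25

N_ring = 21 + 2·27 = 75
21(ω_s−ω_c) = −75(ω_r−ω_c),  ω_c=0, ω_s=1
ω_r = 0 − (21/75)(1−0) = -7/25
ω_r/ω_s = -7/25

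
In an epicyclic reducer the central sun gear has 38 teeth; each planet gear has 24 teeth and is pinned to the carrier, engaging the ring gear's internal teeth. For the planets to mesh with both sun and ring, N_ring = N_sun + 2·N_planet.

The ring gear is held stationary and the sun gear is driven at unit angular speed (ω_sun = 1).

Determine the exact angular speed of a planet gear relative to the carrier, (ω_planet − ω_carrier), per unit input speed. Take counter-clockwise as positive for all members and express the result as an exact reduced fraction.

N_ring = 38 + 2·24 = 86
38(ω_s−ω_c) = −86(ω_r−ω_c),  ω_r=0, ω_s=1
38(1−ω_c) = −86(0−ω_c)  ⇒  124ω_c = 38  ⇒  ω_c = 19/62
sun–planet: 38·(1−19/62) = −24·(ω_p−ω_c)  ⇒  ω_p−ω_c = −(38/24)·(43/62) = -817/744

-817/744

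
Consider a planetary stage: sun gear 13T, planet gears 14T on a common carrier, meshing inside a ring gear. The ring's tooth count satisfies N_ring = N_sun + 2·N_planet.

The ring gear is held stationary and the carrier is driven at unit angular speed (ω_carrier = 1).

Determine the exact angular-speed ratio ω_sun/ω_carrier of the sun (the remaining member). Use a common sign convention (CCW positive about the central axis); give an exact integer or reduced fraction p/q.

54/13

N_ring = 13 + 2·14 = 41
13(ω_s−ω_c) = −41(ω_r−ω_c),  ω_r=0, ω_c=1
ω_s = 1 − (41/13)(0−1) = 54/13
ω_s/ω_c = 54/13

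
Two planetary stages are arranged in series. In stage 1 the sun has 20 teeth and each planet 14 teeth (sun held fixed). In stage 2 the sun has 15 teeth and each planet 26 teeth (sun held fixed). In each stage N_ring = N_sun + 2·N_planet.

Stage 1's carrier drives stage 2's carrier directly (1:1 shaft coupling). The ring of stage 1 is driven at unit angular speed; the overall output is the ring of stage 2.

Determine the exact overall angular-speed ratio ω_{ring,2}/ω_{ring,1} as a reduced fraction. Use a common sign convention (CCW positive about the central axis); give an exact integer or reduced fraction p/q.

Stage 1: N_ring = 20 + 2·14 = 48
Stage 1: 20(ω_s−ω_c) = −48(ω_r−ω_c),  ω_s=0, ω_r=1
Stage 1: 20(0−ω_c) = −48(1−ω_c)  ⇒  68ω_c = 48  ⇒  ω_c = 12/17
  ⇒ ω_c¹/ω_r¹ = 12/17
Stage 2: N_ring = 15 + 2·26 = 67
Stage 2: 15(ω_s−ω_c) = −67(ω_r−ω_c),  ω_s=0, ω_c=1
Stage 2: ω_r = 1 − (15/67)(0−1) = 82/67
  ⇒ ω_r²/ω_c² = 82/67
Coupling ω_c² = ω_c¹ ⇒ overall = 12/17 × 82/67 = 984/1139

984/1139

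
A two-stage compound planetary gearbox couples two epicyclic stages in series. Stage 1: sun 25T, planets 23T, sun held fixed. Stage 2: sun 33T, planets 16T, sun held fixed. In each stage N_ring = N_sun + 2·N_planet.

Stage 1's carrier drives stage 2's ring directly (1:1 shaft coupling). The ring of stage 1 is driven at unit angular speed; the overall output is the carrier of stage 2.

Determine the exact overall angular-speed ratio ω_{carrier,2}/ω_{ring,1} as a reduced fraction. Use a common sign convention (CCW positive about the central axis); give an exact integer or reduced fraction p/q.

Stage 1: N_ring = 25 + 2·23 = 71
Stage 1: 25(ω_s−ω_c) = −71(ω_r−ω_c),  ω_s=0, ω_r=1
Stage 1: 25(0−ω_c) = −71(1−ω_c)  ⇒  96ω_c = 71  ⇒  ω_c = 71/96
  ⇒ ω_c¹/ω_r¹ = 71/96
Stage 2: N_ring = 33 + 2·16 = 65
Stage 2: 33(ω_s−ω_c) = −65(ω_r−ω_c),  ω_s=0, ω_r=1
Stage 2: 33(0−ω_c) = −65(1−ω_c)  ⇒  98ω_c = 65  ⇒  ω_c = 65/98
  ⇒ ω_c²/ω_r² = 65/98
Coupling ω_r² = ω_c¹ ⇒ overall = 71/96 × 65/98 = 4615/9408

4615/9408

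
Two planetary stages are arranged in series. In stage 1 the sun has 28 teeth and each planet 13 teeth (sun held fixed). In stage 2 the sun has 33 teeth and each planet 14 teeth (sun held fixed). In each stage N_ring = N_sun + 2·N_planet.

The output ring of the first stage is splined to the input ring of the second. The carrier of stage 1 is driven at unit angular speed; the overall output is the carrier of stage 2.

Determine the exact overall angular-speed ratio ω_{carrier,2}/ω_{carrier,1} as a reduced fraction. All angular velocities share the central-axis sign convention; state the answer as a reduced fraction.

2501/2538

Stage 1: N_ring = 28 + 2·13 = 54
Stage 1: 28(ω_s−ω_c) = −54(ω_r−ω_c),  ω_s=0, ω_c=1
Stage 1: ω_r = 1 − (28/54)(0−1) = 41/27
  ⇒ ω_r¹/ω_c¹ = 41/27
Stage 2: N_ring = 33 + 2·14 = 61
Stage 2: 33(ω_s−ω_c) = −61(ω_r−ω_c),  ω_s=0, ω_r=1
Stage 2: 33(0−ω_c) = −61(1−ω_c)  ⇒  94ω_c = 61  ⇒  ω_c = 61/94
  ⇒ ω_c²/ω_r² = 61/94
Coupling ω_r² = ω_r¹ ⇒ overall = 41/27 × 61/94 = 2501/2538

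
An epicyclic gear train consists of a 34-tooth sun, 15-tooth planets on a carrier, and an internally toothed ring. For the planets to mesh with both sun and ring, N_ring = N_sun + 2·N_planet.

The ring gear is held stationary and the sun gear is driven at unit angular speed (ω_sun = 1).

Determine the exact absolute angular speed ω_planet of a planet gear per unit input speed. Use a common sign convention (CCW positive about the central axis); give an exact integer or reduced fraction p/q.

N_ring = 34 + 2·15 = 64
34(ω_s−ω_c) = −64(ω_r−ω_c),  ω_r=0, ω_s=1
34(1−ω_c) = −64(0−ω_c)  ⇒  98ω_c = 34  ⇒  ω_c = 17/49
sun–planet: 34·(1−17/49) = −15·(ω_p−ω_c)  ⇒  ω_p−ω_c = −(34/15)·(32/49) = -1088/735
ω_p = 17/49 − 1088/735 = -17/15

-17/15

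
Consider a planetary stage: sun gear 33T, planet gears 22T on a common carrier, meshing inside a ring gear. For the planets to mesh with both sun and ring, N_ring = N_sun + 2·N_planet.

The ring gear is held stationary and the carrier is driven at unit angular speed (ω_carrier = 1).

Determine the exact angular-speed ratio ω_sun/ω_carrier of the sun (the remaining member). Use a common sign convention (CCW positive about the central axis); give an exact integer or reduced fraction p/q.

N_ring = 33 + 2·22 = 77
33(ω_s−ω_c) = −77(ω_r−ω_c),  ω_r=0, ω_c=1
ω_s = 1 − (77/33)(0−1) = 10/3
ω_s/ω_c = 10/3

10/3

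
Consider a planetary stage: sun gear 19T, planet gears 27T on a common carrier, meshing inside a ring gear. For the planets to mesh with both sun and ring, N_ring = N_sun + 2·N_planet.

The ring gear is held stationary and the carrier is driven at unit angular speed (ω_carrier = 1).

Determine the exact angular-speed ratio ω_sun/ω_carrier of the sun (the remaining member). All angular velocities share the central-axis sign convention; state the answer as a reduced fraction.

92/19

N_ring = 19 + 2·27 = 73
19(ω_s−ω_c) = −73(ω_r−ω_c),  ω_r=0, ω_c=1
ω_s = 1 − (73/19)(0−1) = 92/19
ω_s/ω_c = 92/19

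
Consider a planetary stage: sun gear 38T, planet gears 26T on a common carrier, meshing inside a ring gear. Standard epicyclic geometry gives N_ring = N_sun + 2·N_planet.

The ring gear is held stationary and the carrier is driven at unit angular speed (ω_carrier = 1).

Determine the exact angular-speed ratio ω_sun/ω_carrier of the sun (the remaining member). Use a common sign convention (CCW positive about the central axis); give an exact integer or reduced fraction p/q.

N_ring = 38 + 2·26 = 90
38(ω_s−ω_c) = −90(ω_r−ω_c),  ω_r=0, ω_c=1
ω_s = 1 − (90/38)(0−1) = 64/19
ω_s/ω_c = 64/19

64/19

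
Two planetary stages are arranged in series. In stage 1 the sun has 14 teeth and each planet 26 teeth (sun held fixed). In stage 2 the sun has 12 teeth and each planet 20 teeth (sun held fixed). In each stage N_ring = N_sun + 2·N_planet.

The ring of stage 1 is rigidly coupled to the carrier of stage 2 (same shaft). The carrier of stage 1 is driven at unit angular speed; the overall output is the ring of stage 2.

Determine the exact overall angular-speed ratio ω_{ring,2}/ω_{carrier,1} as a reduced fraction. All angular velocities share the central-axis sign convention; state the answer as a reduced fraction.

Stage 1: N_ring = 14 + 2·26 = 66
Stage 1: 14(ω_s−ω_c) = −66(ω_r−ω_c),  ω_s=0, ω_c=1
Stage 1: ω_r = 1 − (14/66)(0−1) = 40/33
  ⇒ ω_r¹/ω_c¹ = 40/33
Stage 2: N_ring = 12 + 2·20 = 52
Stage 2: 12(ω_s−ω_c) = −52(ω_r−ω_c),  ω_s=0, ω_c=1
Stage 2: ω_r = 1 − (12/52)(0−1) = 16/13
  ⇒ ω_r²/ω_c² = 16/13
Coupling ω_c² = ω_r¹ ⇒ overall = 40/33 × 16/13 = 640/429

640/429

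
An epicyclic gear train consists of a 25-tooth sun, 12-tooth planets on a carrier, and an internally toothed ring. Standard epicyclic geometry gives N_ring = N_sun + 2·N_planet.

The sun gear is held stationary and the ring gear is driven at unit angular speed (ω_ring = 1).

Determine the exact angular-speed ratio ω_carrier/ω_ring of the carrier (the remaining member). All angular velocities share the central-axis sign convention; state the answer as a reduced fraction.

N_ring = 25 + 2·12 = 49
25(ω_s−ω_c) = −49(ω_r−ω_c),  ω_s=0, ω_r=1
25(0−ω_c) = −49(1−ω_c)  ⇒  74ω_c = 49  ⇒  ω_c = 49/74
ω_c/ω_r = 49/74

49/74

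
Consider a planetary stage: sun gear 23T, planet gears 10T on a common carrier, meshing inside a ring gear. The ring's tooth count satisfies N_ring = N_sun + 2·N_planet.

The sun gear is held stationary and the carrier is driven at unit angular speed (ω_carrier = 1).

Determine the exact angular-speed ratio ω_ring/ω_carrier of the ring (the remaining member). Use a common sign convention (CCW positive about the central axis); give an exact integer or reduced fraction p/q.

N_ring = 23 + 2·10 = 43
23(ω_s−ω_c) = −43(ω_r−ω_c),  ω_s=0, ω_c=1
ω_r = 1 − (23/43)(0−1) = 66/43
ω_r/ω_c = 66/43

66/43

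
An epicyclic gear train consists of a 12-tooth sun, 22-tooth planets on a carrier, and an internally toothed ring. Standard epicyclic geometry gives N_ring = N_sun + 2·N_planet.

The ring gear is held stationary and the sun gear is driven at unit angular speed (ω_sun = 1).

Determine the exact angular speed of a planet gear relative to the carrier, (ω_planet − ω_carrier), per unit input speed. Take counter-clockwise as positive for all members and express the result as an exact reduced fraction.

-84/187

N_ring = 12 + 2·22 = 56
12(ω_s−ω_c) = −56(ω_r−ω_c),  ω_r=0, ω_s=1
12(1−ω_c) = −56(0−ω_c)  ⇒  68ω_c = 12  ⇒  ω_c = 3/17
sun–planet: 12·(1−3/17) = −22·(ω_p−ω_c)  ⇒  ω_p−ω_c = −(12/22)·(14/17) = -84/187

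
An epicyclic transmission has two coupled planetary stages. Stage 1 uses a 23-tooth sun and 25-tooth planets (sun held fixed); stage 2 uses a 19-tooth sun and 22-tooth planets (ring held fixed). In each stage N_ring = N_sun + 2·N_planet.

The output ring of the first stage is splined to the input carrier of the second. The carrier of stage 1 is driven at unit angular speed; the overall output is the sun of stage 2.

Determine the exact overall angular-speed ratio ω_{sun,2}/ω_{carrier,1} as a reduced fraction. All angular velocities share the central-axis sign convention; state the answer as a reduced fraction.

7872/1387

Stage 1: N_ring = 23 + 2·25 = 73
Stage 1: 23(ω_s−ω_c) = −73(ω_r−ω_c),  ω_s=0, ω_c=1
Stage 1: ω_r = 1 − (23/73)(0−1) = 96/73
  ⇒ ω_r¹/ω_c¹ = 96/73
Stage 2: N_ring = 19 + 2·22 = 63
Stage 2: 19(ω_s−ω_c) = −63(ω_r−ω_c),  ω_r=0, ω_c=1
Stage 2: ω_s = 1 − (63/19)(0−1) = 82/19
  ⇒ ω_s²/ω_c² = 82/19
Coupling ω_c² = ω_r¹ ⇒ overall = 96/73 × 82/19 = 7872/1387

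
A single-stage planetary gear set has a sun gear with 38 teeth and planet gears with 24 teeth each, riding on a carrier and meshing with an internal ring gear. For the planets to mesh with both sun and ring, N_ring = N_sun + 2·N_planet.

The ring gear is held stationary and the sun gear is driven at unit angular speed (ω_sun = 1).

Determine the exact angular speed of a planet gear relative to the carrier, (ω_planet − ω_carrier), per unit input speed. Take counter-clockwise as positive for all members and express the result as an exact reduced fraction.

-817/744

N_ring = 38 + 2·24 = 86
38(ω_s−ω_c) = −86(ω_r−ω_c),  ω_r=0, ω_s=1
38(1−ω_c) = −86(0−ω_c)  ⇒  124ω_c = 38  ⇒  ω_c = 19/62
sun–planet: 38·(1−19/62) = −24·(ω_p−ω_c)  ⇒  ω_p−ω_c = −(38/24)·(43/62) = -817/744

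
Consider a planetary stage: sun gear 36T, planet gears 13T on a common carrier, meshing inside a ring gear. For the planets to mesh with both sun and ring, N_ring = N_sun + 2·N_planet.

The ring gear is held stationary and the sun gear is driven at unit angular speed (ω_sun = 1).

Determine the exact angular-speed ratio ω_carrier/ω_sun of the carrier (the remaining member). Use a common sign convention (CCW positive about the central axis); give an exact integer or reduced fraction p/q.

18/49

N_ring = 36 + 2·13 = 62
36(ω_s−ω_c) = −62(ω_r−ω_c),  ω_r=0, ω_s=1
36(1−ω_c) = −62(0−ω_c)  ⇒  98ω_c = 36  ⇒  ω_c = 18/49
ω_c/ω_s = 18/49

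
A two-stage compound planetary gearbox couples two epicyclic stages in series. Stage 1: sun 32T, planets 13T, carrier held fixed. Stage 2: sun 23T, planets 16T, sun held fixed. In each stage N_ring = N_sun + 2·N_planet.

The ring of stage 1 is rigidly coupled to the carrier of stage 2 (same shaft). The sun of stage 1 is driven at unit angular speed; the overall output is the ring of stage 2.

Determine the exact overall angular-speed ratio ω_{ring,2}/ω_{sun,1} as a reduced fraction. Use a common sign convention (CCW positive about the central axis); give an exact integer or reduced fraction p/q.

Stage 1: N_ring = 32 + 2·13 = 58
Stage 1: 32(ω_s−ω_c) = −58(ω_r−ω_c),  ω_c=0, ω_s=1
Stage 1: ω_r = 0 − (32/58)(1−0) = -16/29
  ⇒ ω_r¹/ω_s¹ = -16/29
Stage 2: N_ring = 23 + 2·16 = 55
Stage 2: 23(ω_s−ω_c) = −55(ω_r−ω_c),  ω_s=0, ω_c=1
Stage 2: ω_r = 1 − (23/55)(0−1) = 78/55
  ⇒ ω_r²/ω_c² = 78/55
Coupling ω_c² = ω_r¹ ⇒ overall = -16/29 × 78/55 = -1248/1595

-1248/1595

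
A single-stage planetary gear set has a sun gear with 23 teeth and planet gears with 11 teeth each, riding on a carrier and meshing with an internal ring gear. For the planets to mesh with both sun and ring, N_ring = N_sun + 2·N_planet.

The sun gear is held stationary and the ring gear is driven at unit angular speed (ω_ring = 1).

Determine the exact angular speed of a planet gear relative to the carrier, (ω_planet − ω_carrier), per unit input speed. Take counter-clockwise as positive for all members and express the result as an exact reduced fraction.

1035/748

N_ring = 23 + 2·11 = 45
23(ω_s−ω_c) = −45(ω_r−ω_c),  ω_s=0, ω_r=1
23(0−ω_c) = −45(1−ω_c)  ⇒  68ω_c = 45  ⇒  ω_c = 45/68
sun–planet: 23·(0−45/68) = −11·(ω_p−ω_c)  ⇒  ω_p−ω_c = −(23/11)·(-45/68) = 1035/748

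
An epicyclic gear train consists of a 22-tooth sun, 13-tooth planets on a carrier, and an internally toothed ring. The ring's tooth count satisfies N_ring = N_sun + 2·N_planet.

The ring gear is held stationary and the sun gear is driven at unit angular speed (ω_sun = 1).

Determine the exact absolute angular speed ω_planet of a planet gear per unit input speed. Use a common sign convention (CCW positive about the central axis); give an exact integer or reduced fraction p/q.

-11/13

N_ring = 22 + 2·13 = 48
22(ω_s−ω_c) = −48(ω_r−ω_c),  ω_r=0, ω_s=1
22(1−ω_c) = −48(0−ω_c)  ⇒  70ω_c = 22  ⇒  ω_c = 11/35
sun–planet: 22·(1−11/35) = −13·(ω_p−ω_c)  ⇒  ω_p−ω_c = −(22/13)·(24/35) = -528/455
ω_p = 11/35 − 528/455 = -11/13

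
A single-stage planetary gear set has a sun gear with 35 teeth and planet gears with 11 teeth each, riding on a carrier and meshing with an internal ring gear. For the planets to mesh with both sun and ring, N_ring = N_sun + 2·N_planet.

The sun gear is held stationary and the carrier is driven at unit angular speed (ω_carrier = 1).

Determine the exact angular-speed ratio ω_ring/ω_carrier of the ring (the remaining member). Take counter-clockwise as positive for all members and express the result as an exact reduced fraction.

92/57

N_ring = 35 + 2·11 = 57
35(ω_s−ω_c) = −57(ω_r−ω_c),  ω_s=0, ω_c=1
ω_r = 1 − (35/57)(0−1) = 92/57
ω_r/ω_c = 92/57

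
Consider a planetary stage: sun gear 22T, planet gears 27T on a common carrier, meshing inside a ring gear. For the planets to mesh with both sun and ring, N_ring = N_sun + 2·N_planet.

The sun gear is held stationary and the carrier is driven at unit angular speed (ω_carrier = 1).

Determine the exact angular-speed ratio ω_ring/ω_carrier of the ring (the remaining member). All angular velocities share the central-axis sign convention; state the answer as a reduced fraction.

N_ring = 22 + 2·27 = 76
22(ω_s−ω_c) = −76(ω_r−ω_c),  ω_s=0, ω_c=1
ω_r = 1 − (22/76)(0−1) = 49/38
ω_r/ω_c = 49/38

49/38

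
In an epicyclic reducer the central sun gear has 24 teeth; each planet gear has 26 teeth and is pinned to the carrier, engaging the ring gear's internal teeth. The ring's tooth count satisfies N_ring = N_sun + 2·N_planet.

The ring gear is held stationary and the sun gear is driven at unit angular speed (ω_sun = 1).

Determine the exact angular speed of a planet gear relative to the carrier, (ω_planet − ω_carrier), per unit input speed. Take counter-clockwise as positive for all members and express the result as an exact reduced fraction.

N_ring = 24 + 2·26 = 76
24(ω_s−ω_c) = −76(ω_r−ω_c),  ω_r=0, ω_s=1
24(1−ω_c) = −76(0−ω_c)  ⇒  100ω_c = 24  ⇒  ω_c = 6/25
sun–planet: 24·(1−6/25) = −26·(ω_p−ω_c)  ⇒  ω_p−ω_c = −(24/26)·(19/25) = -228/325

-228/325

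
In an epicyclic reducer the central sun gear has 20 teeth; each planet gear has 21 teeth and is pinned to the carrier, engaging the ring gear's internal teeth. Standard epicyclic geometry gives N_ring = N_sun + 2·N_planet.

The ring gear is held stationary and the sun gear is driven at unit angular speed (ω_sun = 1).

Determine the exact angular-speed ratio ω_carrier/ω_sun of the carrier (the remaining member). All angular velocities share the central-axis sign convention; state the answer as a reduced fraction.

10/41

N_ring = 20 + 2·21 = 62
20(ω_s−ω_c) = −62(ω_r−ω_c),  ω_r=0, ω_s=1
20(1−ω_c) = −62(0−ω_c)  ⇒  82ω_c = 20  ⇒  ω_c = 10/41
ω_c/ω_s = 10/41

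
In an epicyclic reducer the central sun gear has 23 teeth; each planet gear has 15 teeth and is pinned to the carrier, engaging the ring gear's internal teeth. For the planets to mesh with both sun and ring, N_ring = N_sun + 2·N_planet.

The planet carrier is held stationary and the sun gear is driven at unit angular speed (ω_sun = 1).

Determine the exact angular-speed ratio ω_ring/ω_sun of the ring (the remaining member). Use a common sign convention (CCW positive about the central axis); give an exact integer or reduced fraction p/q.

-23/53

N_ring = 23 + 2·15 = 53
23(ω_s−ω_c) = −53(ω_r−ω_c),  ω_c=0, ω_s=1
ω_r = 0 − (23/53)(1−0) = -23/53
ω_r/ω_s = -23/53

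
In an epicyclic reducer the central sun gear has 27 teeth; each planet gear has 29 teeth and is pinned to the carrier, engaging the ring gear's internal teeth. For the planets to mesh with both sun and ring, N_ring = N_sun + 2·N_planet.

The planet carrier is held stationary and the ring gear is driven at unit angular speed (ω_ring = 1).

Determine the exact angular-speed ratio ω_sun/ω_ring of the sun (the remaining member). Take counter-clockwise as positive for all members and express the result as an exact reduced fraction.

N_ring = 27 + 2·29 = 85
27(ω_s−ω_c) = −85(ω_r−ω_c),  ω_c=0, ω_r=1
ω_s = 0 − (85/27)(1−0) = -85/27
ω_s/ω_r = -85/27

-85/27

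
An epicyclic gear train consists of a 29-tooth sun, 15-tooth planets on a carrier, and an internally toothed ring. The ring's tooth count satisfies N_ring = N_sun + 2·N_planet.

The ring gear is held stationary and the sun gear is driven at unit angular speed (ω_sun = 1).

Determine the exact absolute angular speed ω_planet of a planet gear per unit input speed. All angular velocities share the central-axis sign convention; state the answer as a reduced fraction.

N_ring = 29 + 2·15 = 59
29(ω_s−ω_c) = −59(ω_r−ω_c),  ω_r=0, ω_s=1
29(1−ω_c) = −59(0−ω_c)  ⇒  88ω_c = 29  ⇒  ω_c = 29/88
sun–planet: 29·(1−29/88) = −15·(ω_p−ω_c)  ⇒  ω_p−ω_c = −(29/15)·(59/88) = -1711/1320
ω_p = 29/88 − 1711/1320 = -29/30

-29/30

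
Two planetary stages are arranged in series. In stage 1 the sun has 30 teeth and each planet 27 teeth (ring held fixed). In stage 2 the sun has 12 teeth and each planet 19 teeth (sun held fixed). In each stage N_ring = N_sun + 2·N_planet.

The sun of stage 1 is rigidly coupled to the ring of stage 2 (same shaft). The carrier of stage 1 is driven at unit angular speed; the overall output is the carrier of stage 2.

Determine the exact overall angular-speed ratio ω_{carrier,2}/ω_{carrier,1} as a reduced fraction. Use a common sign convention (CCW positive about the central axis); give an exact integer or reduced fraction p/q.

95/31

Stage 1: N_ring = 30 + 2·27 = 84
Stage 1: 30(ω_s−ω_c) = −84(ω_r−ω_c),  ω_r=0, ω_c=1
Stage 1: ω_s = 1 − (84/30)(0−1) = 19/5
  ⇒ ω_s¹/ω_c¹ = 19/5
Stage 2: N_ring = 12 + 2·19 = 50
Stage 2: 12(ω_s−ω_c) = −50(ω_r−ω_c),  ω_s=0, ω_r=1
Stage 2: 12(0−ω_c) = −50(1−ω_c)  ⇒  62ω_c = 50  ⇒  ω_c = 25/31
  ⇒ ω_c²/ω_r² = 25/31
Coupling ω_r² = ω_s¹ ⇒ overall = 19/5 × 25/31 = 95/31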